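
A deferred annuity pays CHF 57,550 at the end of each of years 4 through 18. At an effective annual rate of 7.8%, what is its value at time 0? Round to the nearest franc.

CHF 398,069

Value one period before first payment (t=3): 57550 × [1 − (1+0.078)^(−15)] / 0.078 = 57550 × 8.665006 = 498,671.1035
Discount back 3 years: 498,671.1035 × (1+0.078)^(−3) = 498,671.1035 × 0.798259 = 398,068.5990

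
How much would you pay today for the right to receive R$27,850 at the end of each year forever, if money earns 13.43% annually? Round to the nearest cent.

R$207,371.56

PV = PMT / i = 27850 / 0.1343 = 207,371.5562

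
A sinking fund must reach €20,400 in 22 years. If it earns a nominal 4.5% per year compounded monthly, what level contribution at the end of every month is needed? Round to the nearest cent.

Periodic rate i = 0.045/12 = 0.00375; n = 22 × 12 = 264 periods.
FV-annuity factor = 449.668249; PMT = 20400 / 449.668249 = 45.3668

€45.37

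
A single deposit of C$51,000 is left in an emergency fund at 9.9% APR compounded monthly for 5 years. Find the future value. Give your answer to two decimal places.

C$83,495.68

i = 0.099/12 = 0.00825 per month; n = 5·12 = 60.
FV = 51,000 × (1 + 0.00825)^60 = 83,495.6821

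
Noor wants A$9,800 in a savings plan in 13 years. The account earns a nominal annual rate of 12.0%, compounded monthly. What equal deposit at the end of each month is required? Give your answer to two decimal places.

A$26.33

i = 0.12/12 = 0.01 per month; n = 13·12 = 156.
PMT = 9800 / ( [(1+0.01)^156 − 1] / 0.01 ) = 9800 / 372.209054 = 26.3293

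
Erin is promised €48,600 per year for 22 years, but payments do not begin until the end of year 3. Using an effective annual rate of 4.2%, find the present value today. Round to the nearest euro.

PV at t=2 (ordinary 22-year annuity): 48600 × a(22|0.042) = 48600 × 14.178756 = 689,087.5632
Discount back 2 years: 689,087.5632 × (1+0.042)^(−2) = 689,087.5632 × 0.921010 = 634,656.8529

€634,657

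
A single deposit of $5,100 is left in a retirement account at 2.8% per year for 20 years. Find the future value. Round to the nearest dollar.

$8,860

FV = 5,100 × (1 + 0.028)^20 = 8,859.9744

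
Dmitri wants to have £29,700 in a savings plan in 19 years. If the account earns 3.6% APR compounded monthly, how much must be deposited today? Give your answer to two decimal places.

£15,001.81

With 12 periods per year: i = 0.003, n = 228.
PV = 29,700 / (1 + 0.003)^228 = 29,700 / 1.979761 = 15,001.8121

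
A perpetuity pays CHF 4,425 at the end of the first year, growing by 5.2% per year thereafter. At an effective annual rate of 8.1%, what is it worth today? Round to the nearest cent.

PV = PMT / (i − g) = 4425 / (0.081 − 0.052) = 4425 / 0.029000 = 152,586.2069

CHF 152,586.21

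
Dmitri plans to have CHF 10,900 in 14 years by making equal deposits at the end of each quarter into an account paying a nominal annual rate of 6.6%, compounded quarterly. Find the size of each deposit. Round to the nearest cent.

CHF 119.87

Periodic rate i = 0.066/4 = 0.0165; n = 14 × 4 = 56 periods.
FV-annuity factor = 90.934714; PMT = 10900 / 90.934714 = 119.8662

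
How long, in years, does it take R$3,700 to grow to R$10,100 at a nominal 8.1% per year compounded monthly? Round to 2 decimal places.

Periodic rate i = 0.081/12 = 0.00675.
(1+i)^n = 10100/3700 = 2.72973, so n = ln 2.72973 / ln 1.00675 = 149.2723 months
= 149.2723/12 years

12.44 years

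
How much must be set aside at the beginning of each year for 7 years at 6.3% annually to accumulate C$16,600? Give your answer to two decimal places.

C$1,843.49

FV-annuity factor × (1+i) = 9.004678; PMT = 16600 / 9.004678 = 1,843.4863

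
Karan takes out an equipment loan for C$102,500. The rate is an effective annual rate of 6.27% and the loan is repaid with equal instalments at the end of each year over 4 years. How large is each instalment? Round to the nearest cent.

C$29,763.72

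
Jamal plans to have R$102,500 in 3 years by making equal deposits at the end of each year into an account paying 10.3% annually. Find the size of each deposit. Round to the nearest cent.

R$30,877.13

FV-annuity factor = 3.319609; PMT = 102500 / 3.319609 = 30,877.1304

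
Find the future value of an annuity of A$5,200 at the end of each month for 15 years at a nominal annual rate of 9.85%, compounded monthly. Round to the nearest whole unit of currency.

A$2,125,800

i = 0.0985/12 = 0.00820833 per month; n = 15·12 = 180.
FV = 5200 × [(1+0.00820833)^180 − 1] / 0.00820833 = 5200 × 408.807616 = 2,125,799.6050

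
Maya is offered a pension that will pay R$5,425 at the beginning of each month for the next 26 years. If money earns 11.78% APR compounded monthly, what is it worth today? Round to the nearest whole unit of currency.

With 12 periods per year: i = 0.00981667, n = 312.
Annuity factor a(312|0.00981667) × (1+i) = 97.985460; PV = 5425 × 97.985460 = 531,571.1182
Payments are at the start of each period, so multiply by (1+i).

R$531,571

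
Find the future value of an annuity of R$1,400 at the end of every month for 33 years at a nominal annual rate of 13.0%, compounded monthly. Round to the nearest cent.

i = 0.13/12 = 0.0108333 per month; n = 33·12 = 396.
FV = PMT · [(1+i)^n − 1] / i = 1400 · 6489.445641 = 9,085,223.8972

R$9,085,223.90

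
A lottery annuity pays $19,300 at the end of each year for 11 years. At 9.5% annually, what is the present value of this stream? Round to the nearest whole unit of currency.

PV = PMT · [1 − (1+i)^(−n)] / i = 19300 · 6.647304 = 128,292.9699

$128,293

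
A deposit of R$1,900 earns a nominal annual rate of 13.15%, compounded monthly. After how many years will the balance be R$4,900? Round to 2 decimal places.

7.24 years

Periodic rate i = 0.1315/12 = 0.0109583.
(1+i)^n = 4900/1900 = 2.57895, so n = ln 2.57895 / ln 1.01096 = 86.9259 months
= 86.9259/12 years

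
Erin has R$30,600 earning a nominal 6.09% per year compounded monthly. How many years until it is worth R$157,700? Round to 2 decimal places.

26.99 years

Periodic rate i = 0.0609/12 = 0.005075.
(1+i)^n = 157700/30600 = 5.15359, so n = ln 5.15359 / ln 1.00507 = 323.9117 months
= 323.9117/12 years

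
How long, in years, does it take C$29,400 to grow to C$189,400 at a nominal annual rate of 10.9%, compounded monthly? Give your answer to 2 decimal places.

17.17 years

Periodic rate i = 0.109/12 = 0.00908333.
n = ln(189400/29400) / ln(1+0.00908333) = ln(6.44218) / 0.009042 = 206.0163 months
= 206.0163/12 years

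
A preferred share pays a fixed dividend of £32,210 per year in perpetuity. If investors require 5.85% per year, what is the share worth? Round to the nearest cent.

£550,598.29

PV = C/r = 32210/0.0585 = 550,598.2906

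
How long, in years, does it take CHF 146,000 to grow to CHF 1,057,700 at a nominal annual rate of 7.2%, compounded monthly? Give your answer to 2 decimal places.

27.59 years

Periodic rate i = 0.072/12 = 0.006.
(1+i)^n = 1.0577e+06/146000 = 7.24452, so n = ln 7.24452 / ln 1.006 = 331.0300 months
= 331.0300/12 years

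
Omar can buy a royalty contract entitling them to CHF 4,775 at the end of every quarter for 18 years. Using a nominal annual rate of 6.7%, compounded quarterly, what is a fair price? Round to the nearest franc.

CHF 198,869

With 4 periods per year: i = 0.01675, n = 72.
Annuity factor a(72|0.01675) = 41.647879; PV = 4775 × 41.647879 = 198,868.6203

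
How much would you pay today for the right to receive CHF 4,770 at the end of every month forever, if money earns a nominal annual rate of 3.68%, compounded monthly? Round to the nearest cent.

Periodic rate i = 0.0368/12 = 0.00306667.
PV = PMT / i = 4770 / 0.00306667 = 1,555,434.7826

CHF 1,555,434.78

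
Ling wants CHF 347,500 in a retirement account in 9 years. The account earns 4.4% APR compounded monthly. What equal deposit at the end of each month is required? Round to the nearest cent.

Periodic rate i = 0.044/12 = 0.00366667; n = 9 × 12 = 108 periods.
FV-annuity factor = 132.216435; PMT = 347500 / 132.216435 = 2,628.2663

CHF 2,628.27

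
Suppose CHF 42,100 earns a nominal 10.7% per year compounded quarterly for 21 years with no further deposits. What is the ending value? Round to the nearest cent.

With 4 periods per year: i = 0.02675, n = 84.
FV = PV·(1+i)^n = 42,100 × 9.184082 = 386,649.8660

CHF 386,649.87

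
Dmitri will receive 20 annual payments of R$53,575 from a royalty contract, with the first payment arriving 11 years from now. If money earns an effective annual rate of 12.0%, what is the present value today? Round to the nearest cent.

R$128,845.78

Value one period before first payment (t=10): 53575 × [1 − (1+0.12)^(−20)] / 0.12 = 53575 × 7.469444 = 400,175.4422
Discount back 10 years: 400,175.4422 × (1+0.12)^(−10) = 400,175.4422 × 0.321973 = 128,845.7823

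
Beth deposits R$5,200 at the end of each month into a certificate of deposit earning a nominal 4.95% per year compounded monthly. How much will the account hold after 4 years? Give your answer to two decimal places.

R$275,399.65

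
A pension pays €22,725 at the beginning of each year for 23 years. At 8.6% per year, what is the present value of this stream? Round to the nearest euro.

PV = 22725 × [1 − (1+0.086)^(−23)] / 0.086 × (1+i) = 22725 × 10.734494 = 243,941.3718
Payments are at the start of each period, so multiply by (1+i).

€243,941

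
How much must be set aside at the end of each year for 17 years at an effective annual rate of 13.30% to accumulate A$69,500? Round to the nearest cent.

A$1,256.89

PMT = 69500 / ( [(1+0.133)^17 − 1] / 0.133 ) = 69500 / 55.295257 = 1,256.8890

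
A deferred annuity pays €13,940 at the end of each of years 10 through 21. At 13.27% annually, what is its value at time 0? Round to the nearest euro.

€26,553

Value one period before first payment (t=9): 13940 × [1 − (1+0.1327)^(−12)] / 0.1327 = 13940 × 5.846326 = 81,497.7824
PV₀ = 81,497.7824 / (1+0.1327)^9 = 81,497.7824 / 3.069263 = 26,552.8833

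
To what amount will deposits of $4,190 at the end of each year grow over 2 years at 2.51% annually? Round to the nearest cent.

Accumulation factor s(2|0.0251) = 2.025100; FV = 4190 × 2.025100 = 8,485.1690

$8,485.17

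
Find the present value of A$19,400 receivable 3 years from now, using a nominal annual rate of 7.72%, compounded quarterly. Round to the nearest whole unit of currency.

A$15,423

Periodic rate i = 0.0772/4 = 0.0193; n = 3 × 4 = 12 periods.
Discount factor = (1+0.0193)^(−12) = 0.795016; PV = 19,400 × 0.795016 = 15,423.3047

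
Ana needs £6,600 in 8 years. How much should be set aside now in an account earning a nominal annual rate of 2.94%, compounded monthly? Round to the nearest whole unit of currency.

£5,218

With 12 periods per year: i = 0.00245, n = 96.
PV = FV·(1+i)^(−n) = 6,600 × 0.790640 = 5,218.2250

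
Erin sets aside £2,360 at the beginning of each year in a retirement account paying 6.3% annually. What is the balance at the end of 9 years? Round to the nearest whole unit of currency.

£29,188

FV = 2360 × [(1+0.063)^9 − 1] / 0.063 × (1+i) = 2360 × 12.367976 = 29,188.4227
(annuity-due: payments at period start, so ×(1+i).)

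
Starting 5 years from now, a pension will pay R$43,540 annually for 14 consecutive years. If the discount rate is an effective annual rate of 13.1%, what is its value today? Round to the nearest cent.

R$166,878.04

Value one period before first payment (t=4): 43540 × [1 − (1+0.131)^(−14)] / 0.131 = 43540 × 6.271352 = 273,054.6729
Discount back 4 years: 273,054.6729 × (1+0.131)^(−4) = 273,054.6729 × 0.611152 = 166,878.0412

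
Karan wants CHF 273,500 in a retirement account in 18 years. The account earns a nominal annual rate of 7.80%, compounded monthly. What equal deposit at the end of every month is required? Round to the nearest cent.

With 12 periods per year: i = 0.0065, n = 216.
PMT = 273500 / ( [(1+0.0065)^216 − 1] / 0.0065 ) = 273500 / 469.691890 = 582.2966

CHF 582.30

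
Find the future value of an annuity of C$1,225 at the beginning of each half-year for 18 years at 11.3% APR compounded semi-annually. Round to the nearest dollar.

C$142,769

Periodic rate i = 0.113/2 = 0.0565; n = 18 × 2 = 36 periods.
FV = 1225 × [(1+0.0565)^36 − 1] / 0.0565 × (1+i) = 1225 × 116.546472 = 142,769.4283
Payments are at the start of each period, so multiply by (1+i).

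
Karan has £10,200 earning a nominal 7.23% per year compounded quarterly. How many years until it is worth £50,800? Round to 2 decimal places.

22.41 years

Periodic rate i = 0.0723/4 = 0.018075.
(1+i)^n = 50800/10200 = 4.98039, so n = ln 4.98039 / ln 1.01808 = 89.6252 quarters
= 89.6252/4 years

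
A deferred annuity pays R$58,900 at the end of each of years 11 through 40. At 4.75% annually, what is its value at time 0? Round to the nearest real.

Value one period before first payment (t=10): 58900 × [1 − (1+0.0475)^(−30)] / 0.0475 = 58900 × 15.820418 = 931,822.6361
Discount back 10 years: 931,822.6361 × (1+0.0475)^(−10) = 931,822.6361 × 0.628723 = 585,858.7759

R$585,859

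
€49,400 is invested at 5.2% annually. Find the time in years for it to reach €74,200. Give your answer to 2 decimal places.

8.03 years

n = ln(74200/49400) / ln(1+0.052) = ln(1.50202) / 0.050693 = 8.0250 years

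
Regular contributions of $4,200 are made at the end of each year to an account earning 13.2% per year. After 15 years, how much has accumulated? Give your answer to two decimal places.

$172,530.46

FV = PMT · [(1+i)^n − 1] / i = 4200 · 41.078682 = 172,530.4630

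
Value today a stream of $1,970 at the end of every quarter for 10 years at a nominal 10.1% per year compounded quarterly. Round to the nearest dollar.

$49,245

With 4 periods per year: i = 0.02525, n = 40.
Annuity factor a(40|0.02525) = 24.997415; PV = 1970 × 24.997415 = 49,244.9085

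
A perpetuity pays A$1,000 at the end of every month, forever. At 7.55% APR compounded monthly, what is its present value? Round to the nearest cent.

Periodic rate i = 0.0755/12 = 0.00629167.
PV = C/r = 1000/0.00629167 = 158,940.3974

A$158,940.40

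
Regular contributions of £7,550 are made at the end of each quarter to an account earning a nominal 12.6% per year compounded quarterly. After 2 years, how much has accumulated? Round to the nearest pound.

£67,496

With 4 periods per year: i = 0.0315, n = 8.
Accumulation factor s(8|0.0315) = 8.939810; FV = 7550 × 8.939810 = 67,495.5649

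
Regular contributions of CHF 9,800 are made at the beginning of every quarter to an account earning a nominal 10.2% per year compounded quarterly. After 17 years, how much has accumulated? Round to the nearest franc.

CHF 1,789,857

With 4 periods per year: i = 0.0255, n = 68.
Accumulation factor s(68|0.0255) × (1+i) = 182.638442; FV = 9800 × 182.638442 = 1,789,856.7344
(annuity-due: payments at period start, so ×(1+i).)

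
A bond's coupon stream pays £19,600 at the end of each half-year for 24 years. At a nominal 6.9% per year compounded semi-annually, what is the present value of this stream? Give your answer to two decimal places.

£456,590.69

i = 0.069/2 = 0.0345 per half-year; n = 24·2 = 48.
PV = 19600 × [1 − (1+0.0345)^(−48)] / 0.0345 = 19600 × 23.295443 = 456,590.6893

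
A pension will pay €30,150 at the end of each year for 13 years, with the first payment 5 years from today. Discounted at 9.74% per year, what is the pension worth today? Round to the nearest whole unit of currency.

€149,680

Value one period before first payment (t=4): 30150 × [1 − (1+0.0974)^(−13)] / 0.0974 = 30150 × 7.200062 = 217,081.8581
Discount back 4 years: 217,081.8581 × (1+0.0974)^(−4) = 217,081.8581 × 0.689509 = 149,679.9766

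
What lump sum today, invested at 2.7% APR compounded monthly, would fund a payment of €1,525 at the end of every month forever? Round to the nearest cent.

Periodic rate i = 0.027/12 = 0.00225.
PV = C/r = 1525/0.00225 = 677,777.7778

€677,777.78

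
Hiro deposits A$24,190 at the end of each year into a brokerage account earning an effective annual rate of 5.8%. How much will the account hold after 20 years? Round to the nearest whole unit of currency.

A$870,947

FV = 24190 × [(1+0.058)^20 − 1] / 0.058 = 24190 × 36.004421 = 870,946.9480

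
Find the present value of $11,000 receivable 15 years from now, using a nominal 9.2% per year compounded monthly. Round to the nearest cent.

With 12 periods per year: i = 0.00766667, n = 180.
PV = FV·(1+i)^(−n) = 11,000 × 0.252906 = 2,781.9674

$2,781.97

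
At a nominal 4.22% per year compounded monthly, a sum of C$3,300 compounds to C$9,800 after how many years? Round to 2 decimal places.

Periodic rate i = 0.0422/12 = 0.00351667.
(1+i)^n = 9800/3300 = 2.96970, so n = ln 2.96970 / ln 1.00352 = 310.0586 months
= 310.0586/12 years

25.84 years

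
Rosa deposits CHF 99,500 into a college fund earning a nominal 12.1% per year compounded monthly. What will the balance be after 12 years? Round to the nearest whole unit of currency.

With 12 periods per year: i = 0.0100833, n = 144.
FV = PV·(1+i)^n = 99,500 × 4.240700 = 421,949.6462

CHF 421,950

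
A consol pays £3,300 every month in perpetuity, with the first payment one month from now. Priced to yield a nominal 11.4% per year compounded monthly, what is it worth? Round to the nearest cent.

£347,368.42

Periodic rate i = 0.114/12 = 0.0095.
PV = C/r = 3300/0.0095 = 347,368.4211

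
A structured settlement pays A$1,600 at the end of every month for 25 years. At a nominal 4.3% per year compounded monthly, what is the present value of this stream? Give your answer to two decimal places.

With 12 periods per year: i = 0.00358333, n = 300.
PV = PMT · [1 − (1+i)^(−n)] / i = 1600 · 183.640696 = 293,825.1133

A$293,825.11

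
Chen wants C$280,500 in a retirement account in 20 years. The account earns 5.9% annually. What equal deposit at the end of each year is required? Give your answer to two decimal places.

PMT = 280500 / ( [(1+0.059)^20 − 1] / 0.059 ) = 280500 / 36.392589 = 7,707.6132

C$7,707.61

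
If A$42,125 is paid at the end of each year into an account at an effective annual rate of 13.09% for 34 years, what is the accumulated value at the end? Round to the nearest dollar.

FV = 42125 × [(1+0.1309)^34 − 1] / 0.1309 = 42125 × 492.951874 = 20,765,597.6917

A$20,765,598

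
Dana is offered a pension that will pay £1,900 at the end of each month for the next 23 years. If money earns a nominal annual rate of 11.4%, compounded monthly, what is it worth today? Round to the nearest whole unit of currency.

£185,288

i = 0.114/12 = 0.0095 per month; n = 23·12 = 276.
Annuity factor a(276|0.0095) = 97.519767; PV = 1900 × 97.519767 = 185,287.5578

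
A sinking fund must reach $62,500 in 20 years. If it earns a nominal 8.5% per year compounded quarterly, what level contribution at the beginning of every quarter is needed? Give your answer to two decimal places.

i = 0.085/4 = 0.02125 per quarter; n = 20·4 = 80.
PMT = 62500 / ( [(1+0.02125)^80 − 1] / 0.02125 × (1+i) ) = 62500 / 210.368660 = 297.0975

$297.10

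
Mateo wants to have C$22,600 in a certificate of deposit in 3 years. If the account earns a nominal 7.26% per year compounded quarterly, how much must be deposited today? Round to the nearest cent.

Periodic rate i = 0.0726/4 = 0.01815; n = 3 × 4 = 12 periods.
PV = 22,600 / (1 + 0.01815)^12 = 22,600 / 1.240913 = 18,212.4030

C$18,212.40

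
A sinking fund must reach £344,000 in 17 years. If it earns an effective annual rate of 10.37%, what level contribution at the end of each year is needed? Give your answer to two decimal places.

£8,198.00

PMT = 344000 / ( [(1+0.1037)^17 − 1] / 0.1037 ) = 344000 / 41.961464 = 8,197.9981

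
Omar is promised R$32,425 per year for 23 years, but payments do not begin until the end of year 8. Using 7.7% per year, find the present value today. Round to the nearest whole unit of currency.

R$205,051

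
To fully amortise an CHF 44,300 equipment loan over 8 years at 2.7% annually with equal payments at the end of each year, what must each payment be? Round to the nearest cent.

PMT = 44300 / ( [1 − (1+0.027)^(−8)] / 0.027 ) = 44300 / 7.109382 = 6,231.2025

CHF 6,231.20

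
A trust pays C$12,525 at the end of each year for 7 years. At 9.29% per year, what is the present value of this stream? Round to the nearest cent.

C$62,428.98

Annuity factor a(7|0.0929) = 4.984350; PV = 12525 × 4.984350 = 62,428.9789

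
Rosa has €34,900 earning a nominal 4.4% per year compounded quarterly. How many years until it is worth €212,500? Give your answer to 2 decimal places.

Periodic rate i = 0.044/4 = 0.011.
n = ln(212500/34900) / ln(1+0.011) = ln(6.08883) / 0.010940 = 165.1248 quarters
= 165.1248/4 years

41.28 years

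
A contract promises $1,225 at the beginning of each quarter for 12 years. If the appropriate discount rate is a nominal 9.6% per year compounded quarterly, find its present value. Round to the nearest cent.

$35,523.91

With 4 periods per year: i = 0.024, n = 48.
PV = PMT · [1 − (1+i)^(−n)] / i × (1+i) = 1225 · 28.999113 = 35,523.9131
Payments are at the start of each period, so multiply by (1+i).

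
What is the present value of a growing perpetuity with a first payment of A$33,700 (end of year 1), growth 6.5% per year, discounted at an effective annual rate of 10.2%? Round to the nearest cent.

A$910,810.81

PV = PMT / (i − g) = 33700 / (0.102 − 0.065) = 33700 / 0.037000 = 910,810.8108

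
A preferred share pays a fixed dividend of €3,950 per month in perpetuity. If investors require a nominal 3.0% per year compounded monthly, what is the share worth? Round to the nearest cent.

€1,580,000.00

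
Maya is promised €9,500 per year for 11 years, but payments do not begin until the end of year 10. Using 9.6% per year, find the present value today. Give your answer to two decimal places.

€27,545.53

Value one period before first payment (t=9): 9500 × [1 − (1+0.096)^(−11)] / 0.096 = 9500 × 6.616412 = 62,855.9165
Discount back 9 years: 62,855.9165 × (1+0.096)^(−9) = 62,855.9165 × 0.438233 = 27,545.5327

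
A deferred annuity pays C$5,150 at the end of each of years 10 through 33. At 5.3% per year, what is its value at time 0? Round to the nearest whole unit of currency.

C$43,372

Value one period before first payment (t=9): 5150 × [1 − (1+0.053)^(−24)] / 0.053 = 5150 × 13.404773 = 69,034.5825
Discount back 9 years: 69,034.5825 × (1+0.053)^(−9) = 69,034.5825 × 0.628268 = 43,372.1911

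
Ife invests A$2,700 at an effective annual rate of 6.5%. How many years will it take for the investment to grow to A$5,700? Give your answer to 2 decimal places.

11.87 years

n = ln(5700/2700) / ln(1+0.065) = ln(2.11111) / 0.062975 = 11.8653 years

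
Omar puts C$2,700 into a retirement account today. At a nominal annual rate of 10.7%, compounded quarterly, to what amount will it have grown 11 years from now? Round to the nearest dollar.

Periodic rate i = 0.107/4 = 0.02675; n = 11 × 4 = 44 periods.
FV = 2,700 × (1 + 0.02675)^44 = 8,626.0321

C$8,626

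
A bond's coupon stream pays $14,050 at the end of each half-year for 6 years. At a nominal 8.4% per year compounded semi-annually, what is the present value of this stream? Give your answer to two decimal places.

$130,343.24

Periodic rate i = 0.084/2 = 0.042; n = 6 × 2 = 12 periods.
PV = 14050 × [1 − (1+0.042)^(−12)] / 0.042 = 14050 × 9.277099 = 130,343.2422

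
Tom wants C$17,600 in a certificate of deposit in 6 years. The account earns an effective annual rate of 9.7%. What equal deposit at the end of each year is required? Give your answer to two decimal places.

FV-annuity factor = 7.657410; PMT = 17600 / 7.657410 = 2,298.4273

C$2,298.43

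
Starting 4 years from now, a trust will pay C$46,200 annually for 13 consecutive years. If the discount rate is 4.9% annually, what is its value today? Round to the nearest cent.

PV at t=3 (ordinary 13-year annuity): 46200 × a(13|0.049) = 46200 × 9.450383 = 436,607.7108
Discount back 3 years: 436,607.7108 × (1+0.049)^(−3) = 436,607.7108 × 0.866310 = 378,237.8069

C$378,237.81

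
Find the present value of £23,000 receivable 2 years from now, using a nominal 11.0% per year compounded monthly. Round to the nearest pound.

£18,476

With 12 periods per year: i = 0.00916667, n = 24.
Discount factor = (1+0.00916667)^(−24) = 0.803323; PV = 23,000 × 0.803323 = 18,476.4404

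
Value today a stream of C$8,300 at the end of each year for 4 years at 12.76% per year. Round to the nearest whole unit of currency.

C$24,812

PV = 8300 × [1 − (1+0.1276)^(−4)] / 0.1276 = 8300 × 2.989365 = 24,811.7307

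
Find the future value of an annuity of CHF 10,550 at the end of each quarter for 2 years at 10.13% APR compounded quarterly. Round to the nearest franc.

CHF 92,272

With 4 periods per year: i = 0.025325, n = 8.
FV = PMT · [(1+i)^n − 1] / i = 10550 · 8.746176 = 92,272.1590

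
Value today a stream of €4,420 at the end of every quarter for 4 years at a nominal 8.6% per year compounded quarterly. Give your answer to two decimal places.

i = 0.086/4 = 0.0215 per quarter; n = 4·4 = 16.
Annuity factor a(16|0.0215) = 13.417754; PV = 4420 × 13.417754 = 59,306.4738

€59,306.47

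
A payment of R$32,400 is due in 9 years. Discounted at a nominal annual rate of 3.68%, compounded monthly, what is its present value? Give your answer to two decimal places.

R$23,276.99

i = 0.0368/12 = 0.00306667 per month; n = 9·12 = 108.
PV = 32,400 / (1 + 0.00306667)^108 = 32,400 / 1.391933 = 23,276.9879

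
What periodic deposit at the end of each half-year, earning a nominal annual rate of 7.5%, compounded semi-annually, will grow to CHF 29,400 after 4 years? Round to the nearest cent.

Periodic rate i = 0.075/2 = 0.0375; n = 4 × 2 = 8 periods.
FV-annuity factor = 9.132554; PMT = 29400 / 9.132554 = 3,219.2527

CHF 3,219.25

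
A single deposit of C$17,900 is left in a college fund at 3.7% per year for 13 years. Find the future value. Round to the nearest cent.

FV = PV·(1+i)^n = 17,900 × 1.603703 = 28,706.2765

C$28,706.28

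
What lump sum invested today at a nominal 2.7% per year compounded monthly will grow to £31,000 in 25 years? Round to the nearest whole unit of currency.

Periodic rate i = 0.027/12 = 0.00225; n = 25 × 12 = 300 periods.
PV = FV·(1+i)^(−n) = 31,000 × 0.509543 = 15,795.8215

£15,796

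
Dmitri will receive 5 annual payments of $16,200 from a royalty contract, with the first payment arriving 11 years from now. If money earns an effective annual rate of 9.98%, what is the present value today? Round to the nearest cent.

$23,731.72

Value one period before first payment (t=10): 16200 × [1 − (1+0.0998)^(−5)] / 0.0998 = 16200 × 3.792724 = 61,442.1353
Discount back 10 years: 61,442.1353 × (1+0.0998)^(−10) = 61,442.1353 × 0.386245 = 23,731.7162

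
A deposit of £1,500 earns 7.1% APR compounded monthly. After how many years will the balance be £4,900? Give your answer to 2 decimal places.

Periodic rate i = 0.071/12 = 0.00591667.
(1+i)^n = 4900/1500 = 3.26667, so n = ln 3.26667 / ln 1.00592 = 200.6651 months
= 200.6651/12 years

16.72 years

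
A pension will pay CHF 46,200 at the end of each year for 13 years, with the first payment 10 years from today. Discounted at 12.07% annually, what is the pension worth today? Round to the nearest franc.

CHF 106,055

Value one period before first payment (t=9): 46200 × [1 − (1+0.1207)^(−13)] / 0.1207 = 46200 × 6.401655 = 295,756.4498
Discount back 9 years: 295,756.4498 × (1+0.1207)^(−9) = 295,756.4498 × 0.358588 = 106,054.6895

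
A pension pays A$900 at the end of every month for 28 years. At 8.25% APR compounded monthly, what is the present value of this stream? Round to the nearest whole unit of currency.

A$117,812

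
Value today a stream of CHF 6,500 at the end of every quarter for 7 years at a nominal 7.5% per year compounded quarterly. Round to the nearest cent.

Periodic rate i = 0.075/4 = 0.01875; n = 7 × 4 = 28 periods.
Annuity factor a(28|0.01875) = 21.629971; PV = 6500 × 21.629971 = 140,594.8140

CHF 140,594.81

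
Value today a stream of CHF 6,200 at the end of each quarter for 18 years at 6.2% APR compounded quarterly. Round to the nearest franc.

CHF 267,838

With 4 periods per year: i = 0.0155, n = 72.
PV = PMT · [1 − (1+i)^(−n)] / i = 6200 · 43.199747 = 267,838.4285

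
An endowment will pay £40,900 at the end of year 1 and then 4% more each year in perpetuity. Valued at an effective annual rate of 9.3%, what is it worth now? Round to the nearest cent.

£771,698.11

PV = D₁/(r − g) = 40900/(0.093 − 0.04) = 771,698.1132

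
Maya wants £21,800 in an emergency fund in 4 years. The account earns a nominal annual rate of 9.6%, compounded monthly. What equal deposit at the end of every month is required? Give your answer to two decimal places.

£374.33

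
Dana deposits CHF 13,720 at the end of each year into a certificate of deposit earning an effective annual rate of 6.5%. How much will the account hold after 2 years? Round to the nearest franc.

CHF 28,332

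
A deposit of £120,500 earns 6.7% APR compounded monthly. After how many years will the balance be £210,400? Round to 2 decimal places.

8.34 years

Periodic rate i = 0.067/12 = 0.00558333.
n = ln(210400/120500) / ln(1+0.00558333) = ln(1.74606) / 0.005568 = 100.1042 months
= 100.1042/12 years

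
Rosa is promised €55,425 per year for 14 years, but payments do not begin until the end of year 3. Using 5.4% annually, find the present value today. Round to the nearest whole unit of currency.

€481,464

PV at t=2 (ordinary 14-year annuity): 55425 × a(14|0.054) = 55425 × 9.650273 = 534,866.4039
PV₀ = 534,866.4039 / (1+0.054)^2 = 534,866.4039 / 1.110916 = 481,464.3086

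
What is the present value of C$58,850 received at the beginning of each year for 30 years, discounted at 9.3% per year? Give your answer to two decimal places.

C$643,641.54

Annuity factor a(30|0.093) × (1+i) = 10.936985; PV = 58850 × 10.936985 = 643,641.5447
Payments are at the start of each period, so multiply by (1+i).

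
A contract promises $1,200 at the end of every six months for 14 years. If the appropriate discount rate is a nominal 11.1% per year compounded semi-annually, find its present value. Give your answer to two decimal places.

$16,856.68

With 2 periods per year: i = 0.0555, n = 28.
Annuity factor a(28|0.0555) = 14.047233; PV = 1200 × 14.047233 = 16,856.6797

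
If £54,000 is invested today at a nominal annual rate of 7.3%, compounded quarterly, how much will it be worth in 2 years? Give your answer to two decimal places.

Periodic rate i = 0.073/4 = 0.01825; n = 2 × 4 = 8 periods.
54,000 × (1+0.01825)^8 = 54,000 × 1.155674 = 62,406.3970

£62,406.40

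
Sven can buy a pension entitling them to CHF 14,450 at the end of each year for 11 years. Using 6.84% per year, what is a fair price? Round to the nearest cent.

CHF 109,224.68

PV = PMT · [1 − (1+i)^(−n)] / i = 14450 · 7.558802 = 109,224.6820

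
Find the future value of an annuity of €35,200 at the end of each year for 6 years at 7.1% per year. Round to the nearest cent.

FV = PMT · [(1+i)^n − 1] / i = 35200 · 7.171343 = 252,431.2715

€252,431.27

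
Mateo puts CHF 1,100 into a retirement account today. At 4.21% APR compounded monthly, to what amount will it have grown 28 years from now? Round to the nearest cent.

With 12 periods per year: i = 0.00350833, n = 336.
FV = PV·(1+i)^n = 1,100 × 3.243773 = 3,568.1498

CHF 3,568.15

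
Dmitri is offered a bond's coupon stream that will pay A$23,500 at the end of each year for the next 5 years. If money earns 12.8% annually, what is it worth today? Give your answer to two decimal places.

A$83,059.88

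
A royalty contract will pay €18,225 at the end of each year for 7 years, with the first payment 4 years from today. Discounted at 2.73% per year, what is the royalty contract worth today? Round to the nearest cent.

Value one period before first payment (t=3): 18225 × [1 − (1+0.0273)^(−7)] / 0.0273 = 18225 × 6.294175 = 114,711.3376
Discount back 3 years: 114,711.3376 × (1+0.0273)^(−3) = 114,711.3376 × 0.922376 = 105,807.0192

€105,807.02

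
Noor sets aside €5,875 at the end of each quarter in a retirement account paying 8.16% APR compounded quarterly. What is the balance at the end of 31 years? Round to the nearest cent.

Periodic rate i = 0.0816/4 = 0.0204; n = 31 × 4 = 124 periods.
Accumulation factor s(124|0.0204) = 550.641144; FV = 5875 × 550.641144 = 3,235,016.7204

€3,235,016.72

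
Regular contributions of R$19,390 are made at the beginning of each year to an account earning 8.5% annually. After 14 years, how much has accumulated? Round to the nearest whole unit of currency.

FV = PMT · [(1+i)^n − 1] / i × (1+i) = 19390 · 27.232269 = 528,033.6991
(annuity-due: payments at period start, so ×(1+i).)

R$528,034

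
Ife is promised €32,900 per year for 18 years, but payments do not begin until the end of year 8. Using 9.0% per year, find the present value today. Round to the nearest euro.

€157,579

Value one period before first payment (t=7): 32900 × [1 − (1+0.09)^(−18)] / 0.09 = 32900 × 8.755625 = 288,060.0661
PV₀ = 288,060.0661 / (1+0.09)^7 = 288,060.0661 / 1.828039 = 157,578.7207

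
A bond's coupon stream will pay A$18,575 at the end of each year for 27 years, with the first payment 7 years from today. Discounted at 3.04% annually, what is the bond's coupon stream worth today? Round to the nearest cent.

A$283,091.11

Value one period before first payment (t=6): 18575 × [1 − (1+0.0304)^(−27)] / 0.0304 = 18575 × 18.240323 = 338,813.9909
Discount back 6 years: 338,813.9909 × (1+0.0304)^(−6) = 338,813.9909 × 0.835535 = 283,091.1128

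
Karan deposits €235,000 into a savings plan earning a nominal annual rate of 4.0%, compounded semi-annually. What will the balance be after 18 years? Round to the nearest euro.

€479,374

i = 0.04/2 = 0.02 per half-year; n = 18·2 = 36.
235,000 × (1+0.02)^36 = 235,000 × 2.039887 = 479,373.5258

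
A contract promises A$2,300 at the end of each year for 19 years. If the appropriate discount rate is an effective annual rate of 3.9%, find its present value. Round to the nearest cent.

Annuity factor a(19|0.039) = 13.246212; PV = 2300 × 13.246212 = 30,466.2884

A$30,466.29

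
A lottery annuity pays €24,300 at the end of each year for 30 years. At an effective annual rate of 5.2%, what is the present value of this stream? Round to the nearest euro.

PV = 24300 × [1 − (1+0.052)^(−30)] / 0.052 = 24300 × 15.028107 = 365,183.0060

€365,183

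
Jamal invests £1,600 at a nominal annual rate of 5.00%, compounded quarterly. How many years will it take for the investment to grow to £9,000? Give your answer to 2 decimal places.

Periodic rate i = 0.05/4 = 0.0125.
n = ln(9000/1600) / ln(1+0.0125) = ln(5.62500) / 0.012423 = 139.0395 quarters
= 139.0395/4 years

34.76 years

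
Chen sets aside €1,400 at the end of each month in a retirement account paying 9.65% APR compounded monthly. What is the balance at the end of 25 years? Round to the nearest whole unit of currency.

€1,750,447

i = 0.0965/12 = 0.00804167 per month; n = 25·12 = 300.
FV = 1400 × [(1+0.00804167)^300 − 1] / 0.00804167 = 1400 × 1250.319553 = 1,750,447.3748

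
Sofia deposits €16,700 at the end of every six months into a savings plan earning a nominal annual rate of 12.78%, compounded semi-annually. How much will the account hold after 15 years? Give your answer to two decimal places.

€1,414,522.42

Periodic rate i = 0.1278/2 = 0.0639; n = 15 × 2 = 30 periods.
FV = 16700 × [(1+0.0639)^30 − 1] / 0.0639 = 16700 × 84.701941 = 1,414,522.4223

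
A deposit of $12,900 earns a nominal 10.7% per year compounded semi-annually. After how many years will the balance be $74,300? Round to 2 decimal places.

Periodic rate i = 0.107/2 = 0.0535.
(1+i)^n = 74300/12900 = 5.75969, so n = ln 5.75969 / ln 1.0535 = 33.5946 half-years
= 33.5946/2 years

16.80 years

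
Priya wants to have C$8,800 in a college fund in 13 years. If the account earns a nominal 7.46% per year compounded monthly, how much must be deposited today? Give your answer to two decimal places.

Periodic rate i = 0.0746/12 = 0.00621667; n = 13 × 12 = 156 periods.
PV = FV·(1+i)^(−n) = 8,800 × 0.380299 = 3,346.6296

C$3,346.63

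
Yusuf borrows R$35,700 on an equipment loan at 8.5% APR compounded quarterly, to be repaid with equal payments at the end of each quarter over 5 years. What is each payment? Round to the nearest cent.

R$2,209.72

Periodic rate i = 0.085/4 = 0.02125; n = 5 × 4 = 20 periods.
PMT = 35700 / ( [1 − (1+0.02125)^(−20)] / 0.02125 ) = 35700 / 16.155892 = 2,209.7201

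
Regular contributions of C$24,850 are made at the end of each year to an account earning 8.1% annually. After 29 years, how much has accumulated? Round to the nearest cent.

Accumulation factor s(29|0.081) = 105.811498; FV = 24850 × 105.811498 = 2,629,415.7214

C$2,629,415.72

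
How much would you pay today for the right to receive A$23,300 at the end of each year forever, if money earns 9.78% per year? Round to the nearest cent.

A$238,241.31

PV = PMT / i = 23300 / 0.0978 = 238,241.3088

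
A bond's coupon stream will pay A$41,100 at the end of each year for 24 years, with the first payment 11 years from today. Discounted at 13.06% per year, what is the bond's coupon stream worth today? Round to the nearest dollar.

A$87,370

Value one period before first payment (t=10): 41100 × [1 − (1+0.1306)^(−24)] / 0.1306 = 41100 × 7.254583 = 298,163.3741
Discount back 10 years: 298,163.3741 × (1+0.1306)^(−10) = 298,163.3741 × 0.293029 = 87,370.4320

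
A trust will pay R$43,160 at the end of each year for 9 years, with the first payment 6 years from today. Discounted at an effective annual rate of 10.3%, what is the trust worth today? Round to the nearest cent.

R$150,449.71

Value one period before first payment (t=5): 43160 × [1 − (1+0.103)^(−9)] / 0.103 = 43160 × 5.690986 = 245,622.9350
Discount back 5 years: 245,622.9350 × (1+0.103)^(−5) = 245,622.9350 × 0.612523 = 150,449.7098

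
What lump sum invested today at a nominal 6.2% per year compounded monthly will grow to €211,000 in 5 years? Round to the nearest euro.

€154,881

i = 0.062/12 = 0.00516667 per month; n = 5·12 = 60.
PV = FV·(1+i)^(−n) = 211,000 × 0.734033 = 154,880.8666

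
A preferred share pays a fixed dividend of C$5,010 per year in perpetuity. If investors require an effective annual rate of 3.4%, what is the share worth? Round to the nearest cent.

C$147,352.94

PV = PMT / i = 5010 / 0.034 = 147,352.9412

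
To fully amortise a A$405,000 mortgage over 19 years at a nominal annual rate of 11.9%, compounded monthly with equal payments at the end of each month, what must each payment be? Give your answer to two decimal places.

A$4,489.51

i = 0.119/12 = 0.00991667 per month; n = 19·12 = 228.
Annuity-PV factor = 90.210384; PMT = 405000 / 90.210384 = 4,489.5053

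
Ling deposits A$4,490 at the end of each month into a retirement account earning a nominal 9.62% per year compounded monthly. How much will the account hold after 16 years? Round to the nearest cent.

With 12 periods per year: i = 0.00801667, n = 192.
Accumulation factor s(192|0.00801667) = 453.099128; FV = 4490 × 453.099128 = 2,034,415.0850

A$2,034,415.09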